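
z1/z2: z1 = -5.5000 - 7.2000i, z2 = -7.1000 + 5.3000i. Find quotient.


Conjugate of z2 = -7.1000 - 5.3000i
Numerator: (-5.5000 - 7.2000i)(-7.1000 - 5.3000i) = 0.8900 + 80.2700i
Denominator: (-7.1)^2 + 5.3^2 = 78.5
Result = (0.8900 + 80.2700i)/78.5

0.0113 + 1.0225i


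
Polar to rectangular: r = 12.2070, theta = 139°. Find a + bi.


a = 12.2070*cos(139°) = 12.2070*(-0.75471) = -9.2127
b = 12.2070*sin(139°) = 12.2070*0.65606 = 8.0085

-9.2127 + 8.0085i


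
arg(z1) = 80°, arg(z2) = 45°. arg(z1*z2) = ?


arg(z1*z2) = 80° + 45° = 125°
Normalized to (-180°, 180°]: 125°

125°


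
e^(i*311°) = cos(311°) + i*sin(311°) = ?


cos(311°) = 0.6561
sin(311°) = -0.7547

e^(i*311°) = 0.6561 - 0.7547i


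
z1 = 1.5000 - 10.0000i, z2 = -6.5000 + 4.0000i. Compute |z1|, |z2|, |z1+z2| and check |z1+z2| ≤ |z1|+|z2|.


|z1| = sqrt(1.5^2 + (-10)^2) = sqrt(102.25) = 10.1119
|z2| = sqrt((-6.5)^2 + 4^2) = sqrt(58.25) = 7.6322
z1+z2 = -5.0000 - 6.0000i
|z1+z2| = sqrt(61) = 7.8102
|z1|+|z2| = 10.1119 + 7.6322 = 17.7441

|z1+z2| = 7.8102 ≤ |z1|+|z2| = 17.7441 (verified)


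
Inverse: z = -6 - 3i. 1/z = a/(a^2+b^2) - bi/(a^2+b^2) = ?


|z|^2 = 36+9 = 45
1/z = (-6 + 3i)/45

1/z = -0.1333 + 0.0667i


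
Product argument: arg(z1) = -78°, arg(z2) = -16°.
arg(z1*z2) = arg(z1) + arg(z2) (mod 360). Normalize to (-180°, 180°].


arg(z1*z2) = -78° - 16° = -94°
Normalized to (-180°, 180°]: -94°

-94°


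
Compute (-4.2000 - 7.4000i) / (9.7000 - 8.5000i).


Conjugate of z2 = 9.7000 + 8.5000i
Numerator: (-4.2000 - 7.4000i)(9.7000 + 8.5000i) = 22.1600 - 107.4800i
Denominator: 9.7^2 + (-8.5)^2 = 166.34
Result = (22.1600 - 107.4800i)/166.34

0.1332 - 0.6461i


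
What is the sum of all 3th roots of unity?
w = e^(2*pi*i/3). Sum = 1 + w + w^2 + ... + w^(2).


The sum of all 3th roots of unity is 0.
Geometric series: (1 - w^3)/(1 - w) = (1-1)/(1-w) = 0 since w^3 = 1, w ≠ 1.
Alternatively: coefficient of z^2 in z^3 - 1 is 0.

0


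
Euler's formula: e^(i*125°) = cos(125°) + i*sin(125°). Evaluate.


cos(125°) = -0.5736
sin(125°) = 0.8192

e^(i*125°) = -0.5736 + 0.8192i


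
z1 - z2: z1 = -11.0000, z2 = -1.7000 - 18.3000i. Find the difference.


Real: -11 + 1.7 = -9.3
Imag: 0 + 18.3 = 18.3

-9.3000 + 18.3000i


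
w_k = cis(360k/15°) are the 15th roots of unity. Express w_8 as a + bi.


Angle = 360*8/15 = 192°
a = cos(192°) = -0.9781
b = sin(192°) = -0.2079

-0.9781 - 0.2079i


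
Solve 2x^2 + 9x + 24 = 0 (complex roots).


disc = 9^2 - 4*2*24 = 81 - 192 = -111
sqrt(|disc|) = sqrt(111) = 10.5357
Real part = -9/(2*2) = -2.2500
Imag part = 10.5357/(2*2) = 2.6339

-2.2500 ± 2.6339i


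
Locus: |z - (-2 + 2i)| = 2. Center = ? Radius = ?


|z - z0| = r is a circle with center z0 and radius r.
Center = (-2, 2), radius = 2

Circle with center (-2, 2) and radius 2


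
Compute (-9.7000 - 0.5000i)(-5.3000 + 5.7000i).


Real = -9.7*(-5.3) - (-0.5)*5.7 = 51.41 - (-2.85) = 54.26
Imag = -9.7*5.7 - (5.3)*(-0.5) = -55.29 + 2.65 = -52.64

54.2600 - 52.6400i


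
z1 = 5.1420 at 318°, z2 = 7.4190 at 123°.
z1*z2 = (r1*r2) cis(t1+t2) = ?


r = 5.1420 * 7.4190 = 38.1485
theta = 318° + 123° = 441° = 81° (mod 360)

38.1485 cis(81°)


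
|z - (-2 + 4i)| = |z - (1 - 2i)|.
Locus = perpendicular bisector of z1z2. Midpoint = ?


Equal distances means the locus is the perpendicular bisector of z1 and z2.
Midpoint = ((-2+1)/2, (4+(-2))/2) = (-0.5000, 1.0000)

Perpendicular bisector through (-0.5000, 1.0000)


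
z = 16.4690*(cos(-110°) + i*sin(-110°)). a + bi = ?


a = 16.4690*cos(-110°) = 16.4690*(-0.34202) = -5.6327
b = 16.4690*sin(-110°) = 16.4690*(-0.93969) = -15.4758

-5.6327 - 15.4758i


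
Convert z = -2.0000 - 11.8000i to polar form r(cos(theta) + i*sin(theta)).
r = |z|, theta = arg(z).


r = sqrt(4+139.24) = sqrt(143.24) = 11.9683
theta = atan2(-11.8, -2) = -99.6197 degrees

r = 11.9683, theta = -99.6197 degrees


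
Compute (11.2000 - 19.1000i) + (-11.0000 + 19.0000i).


Real: 11.2 - 11 = 0.2
Imag: -19.1 + 19 = -0.1

0.2000 - 0.1000i


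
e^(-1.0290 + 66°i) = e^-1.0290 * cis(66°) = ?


e^-1.0290 = 0.3574
cos(66°) = 0.4067
sin(66°) = 0.9135
Real = 0.3574*0.4067 = 0.1454
Imag = 0.3574*0.9135 = 0.3265

0.1454 + 0.3265i


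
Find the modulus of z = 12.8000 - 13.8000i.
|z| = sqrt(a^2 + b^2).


|z| = sqrt(12.8^2 + (-13.8)^2) = sqrt(163.84 + 190.44) = sqrt(354.28) = 18.8223

|z| = 18.8223


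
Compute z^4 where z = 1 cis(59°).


r^4 = 1^4 = 1
n*theta = 4*59° = 236° = 236° (mod 360)
a = 1*cos(236°) = -0.5592
b = 1*sin(236°) = -0.8290

1 cis(236°) = -0.5592 - 0.8290i


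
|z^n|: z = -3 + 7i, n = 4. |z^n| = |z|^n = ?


|z| = sqrt(9+49) = sqrt(58) = 7.6158
|z^4| = |z|^4 = (sqrt(58))^4 = 58^2 = 3364

|z^4| = 3364


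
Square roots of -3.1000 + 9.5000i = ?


|z| = sqrt(9.61+90.25) = 9.9930
sqrt((|z|+a)/2) = sqrt((9.9930+(-3.1))/2) = sqrt(3.4465) = 1.8565
sqrt((|z|-a)/2) = sqrt((9.9930-(-3.1))/2) = sqrt(6.5465) = 2.5586

±(1.8565 + 2.5586i) i.e. 1.8565 + 2.5586i and -1.8565 - 2.5586i


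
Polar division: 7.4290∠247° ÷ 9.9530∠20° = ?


r = 7.4290 / 9.9530 = 0.7464
theta = 247° - 20° = 227° = 227° (mod 360)

0.7464 cis(227°)


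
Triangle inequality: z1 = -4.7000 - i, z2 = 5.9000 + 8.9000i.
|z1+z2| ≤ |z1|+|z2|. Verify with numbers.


|z1| = sqrt((-4.7)^2 + (-1)^2) = sqrt(23.09) = 4.8052
|z2| = sqrt(5.9^2 + 8.9^2) = sqrt(114.02) = 10.6780
z1+z2 = 1.2000 + 7.9000i
|z1+z2| = sqrt(63.85) = 7.9906
|z1|+|z2| = 4.8052 + 10.6780 = 15.4832

|z1+z2| = 7.9906 ≤ |z1|+|z2| = 15.4832 (verified)


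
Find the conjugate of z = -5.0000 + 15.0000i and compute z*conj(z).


z_bar = -5.0000 - 15.0000i
z*z_bar = (-5)^2 + 15^2 = 25 + 225 = 250

z_bar = -5.0000 - 15.0000i, z*z_bar = 250


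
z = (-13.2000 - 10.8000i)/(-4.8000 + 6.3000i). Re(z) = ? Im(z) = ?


Multiply by conjugate: (-13.2000 - 10.8000i)(-4.8000 - 6.3000i) / ((-4.8)^2 + 6.3^2)
Numerator real = -13.2*(-4.8) - (10.8)*6.3 = -4.68
Numerator imag = -10.8*(-4.8) - (-13.2)*6.3 = 135
Denominator = 62.73
Re(z) = -4.68/62.73 = -0.0746
Im(z) = 135/62.73 = 2.1521

Re(z) = -0.0746, Im(z) = 2.1521


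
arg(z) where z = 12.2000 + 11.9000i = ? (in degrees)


Re = 12.2, Im = 11.9
arg = atan2(11.9, 12.2) = 44.2868 degrees

arg(z) = 44.2868 degrees


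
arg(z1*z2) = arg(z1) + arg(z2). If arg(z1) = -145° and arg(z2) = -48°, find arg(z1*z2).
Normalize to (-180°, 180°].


arg(z1*z2) = -145° - 48° = -193°
Normalized to (-180°, 180°]: 167°

167°


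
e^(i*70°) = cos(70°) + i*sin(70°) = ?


cos(70°) = 0.3420
sin(70°) = 0.9397

e^(i*70°) = 0.3420 + 0.9397i


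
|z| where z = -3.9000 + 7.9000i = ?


|z| = sqrt((-3.9)^2 + 7.9^2) = sqrt(15.21 + 62.41) = sqrt(77.62) = 8.8102

|z| = 8.8102


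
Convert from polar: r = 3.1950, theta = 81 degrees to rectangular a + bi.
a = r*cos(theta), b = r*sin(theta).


a = 3.1950*cos(81°) = 3.1950*0.15643 = 0.4998
b = 3.1950*sin(81°) = 3.1950*0.9877 = 3.1557

0.4998 + 3.1557i


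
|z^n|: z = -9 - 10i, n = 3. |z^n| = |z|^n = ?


|z| = sqrt(81+100) = sqrt(181) = 13.4536
|z^3| = |z|^3 = (sqrt(181))^3 = 181*sqrt(181)

|z^3| = 181*sqrt(181) ≈ 2435.1060


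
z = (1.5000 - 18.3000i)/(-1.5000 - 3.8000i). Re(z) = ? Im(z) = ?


Multiply by conjugate: (1.5000 - 18.3000i)(-1.5000 + 3.8000i) / ((-1.5)^2 + (-3.8)^2)
Numerator real = 1.5*(-1.5) - (18.3)*(-3.8) = 67.29
Numerator imag = -18.3*(-1.5) - 1.5*(-3.8) = 33.15
Denominator = 16.69
Re(z) = 67.29/16.69 = 4.0318
Im(z) = 33.15/16.69 = 1.9862

Re(z) = 4.0318, Im(z) = 1.9862


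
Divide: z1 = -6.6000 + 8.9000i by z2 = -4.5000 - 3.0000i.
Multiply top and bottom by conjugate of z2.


Conjugate of z2 = -4.5000 + 3.0000i
Numerator: (-6.6000 + 8.9000i)(-4.5000 + 3.0000i) = 3.0000 - 59.8500i
Denominator: (-4.5)^2 + (-3)^2 = 29.25
Result = (3.0000 - 59.8500i)/29.25

0.1026 - 2.0462i


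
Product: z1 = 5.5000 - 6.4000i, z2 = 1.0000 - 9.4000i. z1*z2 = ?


Real = 5.5*1 - (-6.4)*(-9.4) = 5.5 - 60.16 = -54.66
Imag = 5.5*(-9.4) + 1*(-6.4) = -51.7 - (6.4) = -58.1

-54.6600 - 58.1000i


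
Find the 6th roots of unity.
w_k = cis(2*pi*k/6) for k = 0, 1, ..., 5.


The 6th roots of unity are cis(360k/6°) for k=0..5
Angle step = 360/6 = 60°
Primitive root: cis(60°)
Primitive root = 0.5000 + 0.8660i

6 roots at angles: 0°, 60°, 120°, 180°, 240°, 300°


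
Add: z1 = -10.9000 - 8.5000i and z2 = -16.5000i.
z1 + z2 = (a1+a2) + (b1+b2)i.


Real: -10.9 + 0 = -10.9
Imag: -8.5 - 16.5 = -25

-10.9000 - 25.0000i


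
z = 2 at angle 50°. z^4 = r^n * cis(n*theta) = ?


r^4 = 2^4 = 16
n*theta = 4*50° = 200° = 200° (mod 360)
a = 16*cos(200°) = -15.0351
b = 16*sin(200°) = -5.4723

16 cis(200°) = -15.0351 - 5.4723i


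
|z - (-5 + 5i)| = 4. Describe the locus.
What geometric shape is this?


|z - z0| = r is a circle with center z0 and radius r.
Center = (-5, 5), radius = 4

Circle with center (-5, 5) and radius 4


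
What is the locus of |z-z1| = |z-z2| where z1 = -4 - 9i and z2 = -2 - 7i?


Equal distances means the locus is the perpendicular bisector of z1 and z2.
Midpoint = ((-4+(-2))/2, (-9+(-7))/2) = (-3.0000, -8.0000)

Perpendicular bisector through (-3.0000, -8.0000)


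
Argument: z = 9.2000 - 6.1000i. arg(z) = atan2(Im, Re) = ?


Re = 9.2, Im = -6.1
arg = atan2(-6.1, 9.2) = -33.5461 degrees

arg(z) = -33.5461 degrees


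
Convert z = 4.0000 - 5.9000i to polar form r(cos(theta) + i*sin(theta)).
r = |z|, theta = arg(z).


r = sqrt(16+34.81) = sqrt(50.81) = 7.1281
theta = atan2(-5.9, 4) = -55.8641 degrees

r = 7.1281, theta = -55.8641 degrees


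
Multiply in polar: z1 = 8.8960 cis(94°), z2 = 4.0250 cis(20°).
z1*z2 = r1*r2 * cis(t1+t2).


r = 8.8960 * 4.0250 = 35.8064
theta = 94° + 20° = 114° = 114° (mod 360)

35.8064 cis(114°)


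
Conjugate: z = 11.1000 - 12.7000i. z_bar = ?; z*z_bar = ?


z_bar = 11.1000 + 12.7000i
z*z_bar = 11.1^2 + (-12.7)^2 = 123.21 + 161.29 = 284.5

z_bar = 11.1000 + 12.7000i, z*z_bar = 284.5


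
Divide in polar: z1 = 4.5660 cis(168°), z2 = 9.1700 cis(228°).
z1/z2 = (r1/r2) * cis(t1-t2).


r = 4.5660 / 9.1700 = 0.4979
theta = 168° - 228° = -60° = 300° (mod 360)

0.4979 cis(300°)


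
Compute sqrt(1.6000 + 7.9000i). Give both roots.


|z| = sqrt(2.56+62.41) = 8.0604
sqrt((|z|+a)/2) = sqrt((8.0604+1.6)/2) = sqrt(4.8302) = 2.1978
sqrt((|z|-a)/2) = sqrt((8.0604-1.6)/2) = sqrt(3.2302) = 1.7973

±(2.1978 + 1.7973i) i.e. 2.1978 + 1.7973i and -2.1978 - 1.7973i


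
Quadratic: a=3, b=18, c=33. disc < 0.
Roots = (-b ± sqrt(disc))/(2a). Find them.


disc = 18^2 - 4*3*33 = 324 - 396 = -72
sqrt(|disc|) = sqrt(72) = 8.4853
Real part = -18/(2*3) = -3.0000
Imag part = 8.4853/(2*3) = 1.4142

-3.0000 ± 1.4142i


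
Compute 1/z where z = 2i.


|z|^2 = 0+4 = 4
1/z = (0 - 2i)/4

1/z = 0 - 0.5000i


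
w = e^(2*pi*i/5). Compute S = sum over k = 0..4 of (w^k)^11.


The roots are w_k = w^k with w = e^(2*pi*i/5), and (w^k)^11 = (w^11)^k.
So S = 1 + u + u^2 + ... + u^(4) with u = w^11.
11 = 2*5 + 1, so 11 is not a multiple of 5: u = (w^5)^2 * w^1 = w^1 ≠ 1 (w is a primitive 5th root), while u^5 = (w^5)^11 = 1.
Geometric series: S = (1 - u^5)/(1 - u) = (1 - 1)/(1 - u) = 0

S = 0


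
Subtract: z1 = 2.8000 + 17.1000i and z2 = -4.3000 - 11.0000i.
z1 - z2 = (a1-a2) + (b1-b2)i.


Real: 2.8 + 4.3 = 7.1
Imag: 17.1 + 11 = 28.1

7.1000 + 28.1000i


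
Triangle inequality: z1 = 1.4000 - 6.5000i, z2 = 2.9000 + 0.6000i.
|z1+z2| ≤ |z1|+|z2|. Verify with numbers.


|z1| = sqrt(1.4^2 + (-6.5)^2) = sqrt(44.21) = 6.6491
|z2| = sqrt(2.9^2 + 0.6^2) = sqrt(8.77) = 2.9614
z1+z2 = 4.3000 - 5.9000i
|z1+z2| = sqrt(53.3) = 7.3007
|z1|+|z2| = 6.6491 + 2.9614 = 9.6105

|z1+z2| = 7.3007 ≤ |z1|+|z2| = 9.6105 (verified)


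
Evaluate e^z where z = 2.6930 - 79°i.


e^2.6930 = 14.7759
cos(-79°) = 0.19081
sin(-79°) = -0.98163
Real = 14.7759*0.19081 = 2.8194
Imag = 14.7759*(-0.98163) = -14.5045

2.8194 - 14.5045i


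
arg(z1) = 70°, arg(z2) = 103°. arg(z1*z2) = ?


arg(z1*z2) = 70° + 103° = 173°
Normalized to (-180°, 180°]: 173°

173°


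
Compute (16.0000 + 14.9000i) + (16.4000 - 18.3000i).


Real: 16 + 16.4 = 32.4
Imag: 14.9 - 18.3 = -3.4

32.4000 - 3.4000i


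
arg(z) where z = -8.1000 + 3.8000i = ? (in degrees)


Re = -8.1, Im = 3.8
arg = atan2(3.8, -8.1) = 154.8670 degrees

arg(z) = 154.8670 degrees


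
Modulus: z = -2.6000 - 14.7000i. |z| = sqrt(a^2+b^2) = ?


|z| = sqrt((-2.6)^2 + (-14.7)^2) = sqrt(6.76 + 216.09) = sqrt(222.85) = 14.9282

|z| = 14.9282


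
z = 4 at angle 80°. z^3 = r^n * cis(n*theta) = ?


r^3 = 4^3 = 64
n*theta = 3*80° = 240° = 240° (mod 360)
a = 64*cos(240°) = -32.0000
b = 64*sin(240°) = -55.4256

64 cis(240°) = -32.0000 - 55.4256i


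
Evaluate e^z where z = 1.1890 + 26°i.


e^1.1890 = 3.2838
cos(26°) = 0.8988
sin(26°) = 0.43837
Real = 3.2838*0.8988 = 2.9515
Imag = 3.2838*0.43837 = 1.4395

2.9515 + 1.4395i


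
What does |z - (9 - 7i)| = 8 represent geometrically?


|z - z0| = r is a circle with center z0 and radius r.
Center = (9, -7), radius = 8

Circle with center (9, -7) and radius 8


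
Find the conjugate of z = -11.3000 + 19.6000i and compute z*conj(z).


z_bar = -11.3000 - 19.6000i
z*z_bar = (-11.3)^2 + 19.6^2 = 127.69 + 384.16 = 511.85

z_bar = -11.3000 - 19.6000i, z*z_bar = 511.85


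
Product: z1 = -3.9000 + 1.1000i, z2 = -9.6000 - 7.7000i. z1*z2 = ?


Real = -3.9*(-9.6) - 1.1*(-7.7) = 37.44 - (-8.47) = 45.91
Imag = -3.9*(-7.7) - (9.6)*1.1 = 30.03 - (10.56) = 19.47

45.9100 + 19.4700i


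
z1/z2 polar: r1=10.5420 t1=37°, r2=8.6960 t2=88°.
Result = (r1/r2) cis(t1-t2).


r = 10.5420 / 8.6960 = 1.2123
theta = 37° - 88° = -51° = 309° (mod 360)

1.2123 cis(309°)


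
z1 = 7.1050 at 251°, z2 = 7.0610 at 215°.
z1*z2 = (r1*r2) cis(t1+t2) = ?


r = 7.1050 * 7.0610 = 50.1684
theta = 251° + 215° = 466° = 106° (mod 360)

50.1684 cis(106°)


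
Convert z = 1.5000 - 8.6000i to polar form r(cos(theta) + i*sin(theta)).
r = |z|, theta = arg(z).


r = sqrt(2.25+73.96) = sqrt(76.21) = 8.7298
theta = atan2(-8.6, 1.5) = -80.1061 degrees

r = 8.7298, theta = -80.1061 degrees


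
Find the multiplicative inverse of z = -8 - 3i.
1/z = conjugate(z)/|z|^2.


|z|^2 = 64+9 = 73
1/z = (-8 + 3i)/73

1/z = -0.1096 + 0.0411i


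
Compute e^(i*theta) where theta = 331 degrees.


cos(331°) = 0.8746
sin(331°) = -0.4848

e^(i*331°) = 0.8746 - 0.4848i


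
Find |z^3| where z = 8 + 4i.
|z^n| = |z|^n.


|z| = sqrt(64+16) = sqrt(80) = 8.9443
|z^3| = |z|^3 = (sqrt(80))^3 = 80*sqrt(80)

|z^3| = 80*sqrt(80) ≈ 715.5418


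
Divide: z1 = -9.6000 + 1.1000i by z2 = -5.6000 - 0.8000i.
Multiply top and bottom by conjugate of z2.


Conjugate of z2 = -5.6000 + 0.8000i
Numerator: (-9.6000 + 1.1000i)(-5.6000 + 0.8000i) = 52.8800 - 13.8400i
Denominator: (-5.6)^2 + (-0.8)^2 = 32
Result = (52.8800 - 13.8400i)/32

1.6525 - 0.4325i


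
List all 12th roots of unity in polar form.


The 12th roots of unity are cis(360k/12°) for k=0..11
Angle step = 360/12 = 30°
Primitive root: cis(30°)
Primitive root = 0.8660 + 0.5000i

12 roots at angles: 0°, 30°, 60°, 90°, 120°, 150°, 180°, 210°, 240°, 270°, 300°, 330°


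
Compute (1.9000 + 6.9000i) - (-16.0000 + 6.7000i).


Real: 1.9 + 16 = 17.9
Imag: 6.9 - 6.7 = 0.2

17.9000 + 0.2000i


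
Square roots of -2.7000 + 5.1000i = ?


|z| = sqrt(7.29+26.01) = 5.7706
sqrt((|z|+a)/2) = sqrt((5.7706+(-2.7))/2) = sqrt(1.5353) = 1.2391
sqrt((|z|-a)/2) = sqrt((5.7706-(-2.7))/2) = sqrt(4.2353) = 2.0580

±(1.2391 + 2.0580i) i.e. 1.2391 + 2.0580i and -1.2391 - 2.0580i


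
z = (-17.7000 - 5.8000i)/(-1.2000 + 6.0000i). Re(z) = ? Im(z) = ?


Multiply by conjugate: (-17.7000 - 5.8000i)(-1.2000 - 6.0000i) / ((-1.2)^2 + 6^2)
Numerator real = -17.7*(-1.2) - (5.8)*6 = -13.56
Numerator imag = -5.8*(-1.2) - (-17.7)*6 = 113.16
Denominator = 37.44
Re(z) = -13.56/37.44 = -0.3622
Im(z) = 113.16/37.44 = 3.0224

Re(z) = -0.3622, Im(z) = 3.0224


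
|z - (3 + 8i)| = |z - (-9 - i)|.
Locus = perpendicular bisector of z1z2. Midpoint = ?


Equal distances means the locus is the perpendicular bisector of z1 and z2.
Midpoint = ((3+(-9))/2, (8+(-1))/2) = (-3.0000, 3.5000)

Perpendicular bisector through (-3.0000, 3.5000)


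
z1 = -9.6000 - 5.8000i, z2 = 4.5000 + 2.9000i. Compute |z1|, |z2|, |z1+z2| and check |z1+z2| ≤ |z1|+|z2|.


|z1| = sqrt((-9.6)^2 + (-5.8)^2) = sqrt(125.8) = 11.2161
|z2| = sqrt(4.5^2 + 2.9^2) = sqrt(28.66) = 5.3535
z1+z2 = -5.1000 - 2.9000i
|z1+z2| = sqrt(34.42) = 5.8669
|z1|+|z2| = 11.2161 + 5.3535 = 16.5696

|z1+z2| = 5.8669 ≤ |z1|+|z2| = 16.5696 (verified)


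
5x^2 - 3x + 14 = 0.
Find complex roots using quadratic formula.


disc = (-3)^2 - 4*5*14 = 9 - 280 = -271
sqrt(|disc|) = sqrt(271) = 16.4621
Real part = 3/(2*5) = 0.3000
Imag part = 16.4621/(2*5) = 1.6462

0.3000 ± 1.6462i


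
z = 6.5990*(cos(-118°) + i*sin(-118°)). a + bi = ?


a = 6.5990*cos(-118°) = 6.5990*(-0.46947) = -3.0980
b = 6.5990*sin(-118°) = 6.5990*(-0.88295) = -5.8266

-3.0980 - 5.8266i


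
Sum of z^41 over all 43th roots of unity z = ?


The roots are w_k = w^k with w = e^(2*pi*i/43), and (w^k)^41 = (w^41)^k.
So S = 1 + u + u^2 + ... + u^(42) with u = w^41.
41 = 0*43 + 41, so 41 is not a multiple of 43: u = w^41 ≠ 1 (w is a primitive 43th root), while u^43 = (w^43)^41 = 1.
Geometric series: S = (1 - u^43)/(1 - u) = (1 - 1)/(1 - u) = 0

S = 0


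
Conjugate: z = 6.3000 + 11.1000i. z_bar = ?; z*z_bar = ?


z_bar = 6.3000 - 11.1000i
z*z_bar = 6.3^2 + 11.1^2 = 39.69 + 123.21 = 162.9

z_bar = 6.3000 - 11.1000i, z*z_bar = 162.9


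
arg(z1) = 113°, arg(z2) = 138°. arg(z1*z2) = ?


arg(z1*z2) = 113° + 138° = 251°
Normalized to (-180°, 180°]: -109°

-109°


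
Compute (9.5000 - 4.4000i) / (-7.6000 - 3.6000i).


Conjugate of z2 = -7.6000 + 3.6000i
Numerator: (9.5000 - 4.4000i)(-7.6000 + 3.6000i) = -56.3600 + 67.6400i
Denominator: (-7.6)^2 + (-3.6)^2 = 70.72
Result = (-56.3600 + 67.6400i)/70.72

-0.7969 + 0.9564i


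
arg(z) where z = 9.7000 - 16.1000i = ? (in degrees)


Re = 9.7, Im = -16.1
arg = atan2(-16.1, 9.7) = -58.9317 degrees

arg(z) = -58.9317 degrees


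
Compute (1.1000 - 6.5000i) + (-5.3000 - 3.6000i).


Real: 1.1 - 5.3 = -4.2
Imag: -6.5 - 3.6 = -10.1

-4.2000 - 10.1000i


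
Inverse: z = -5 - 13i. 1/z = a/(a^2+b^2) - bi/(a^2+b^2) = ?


|z|^2 = 25+169 = 194
1/z = (-5 + 13i)/194

1/z = -0.0258 + 0.0670i


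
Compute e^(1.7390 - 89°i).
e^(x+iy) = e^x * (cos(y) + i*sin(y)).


e^1.7390 = 5.69165
cos(-89°) = 0.01745
sin(-89°) = -0.99985
Real = 5.69165*0.01745 = 0.0993
Imag = 5.69165*(-0.99985) = -5.6908

0.0993 - 5.6908i


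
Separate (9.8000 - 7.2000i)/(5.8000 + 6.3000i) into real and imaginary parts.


Multiply by conjugate: (9.8000 - 7.2000i)(5.8000 - 6.3000i) / (5.8^2 + 6.3^2)
Numerator real = 9.8*5.8 - (7.2)*6.3 = 11.48
Numerator imag = -7.2*5.8 - 9.8*6.3 = -103.5
Denominator = 73.33
Re(z) = 11.48/73.33 = 0.1566
Im(z) = -103.5/73.33 = -1.4114

Re(z) = 0.1566, Im(z) = -1.4114


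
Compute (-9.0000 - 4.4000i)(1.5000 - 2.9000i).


Real = -9*1.5 - (-4.4)*(-2.9) = -13.5 - 12.76 = -26.26
Imag = -9*(-2.9) + 1.5*(-4.4) = 26.1 - (6.6) = 19.5

-26.2600 + 19.5000i


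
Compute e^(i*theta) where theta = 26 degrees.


cos(26°) = 0.8988
sin(26°) = 0.4384

e^(i*26°) = 0.8988 + 0.4384i


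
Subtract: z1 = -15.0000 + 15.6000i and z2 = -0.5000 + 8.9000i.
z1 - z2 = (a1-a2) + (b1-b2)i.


Real: -15 + 0.5 = -14.5
Imag: 15.6 - 8.9 = 6.7

-14.5000 + 6.7000i


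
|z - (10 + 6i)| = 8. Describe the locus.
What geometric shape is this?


|z - z0| = r is a circle with center z0 and radius r.
Center = (10, 6), radius = 8

Circle with center (10, 6) and radius 8


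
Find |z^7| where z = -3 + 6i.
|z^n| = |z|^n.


|z| = sqrt(9+36) = sqrt(45) = 6.7082
|z^7| = |z|^7 = (sqrt(45))^7 = 45^3 * sqrt(45) = 91125*sqrt(45)

|z^7| = 91125*sqrt(45) ≈ 611285.0833


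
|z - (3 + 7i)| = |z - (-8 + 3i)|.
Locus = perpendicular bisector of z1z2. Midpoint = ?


Equal distances means the locus is the perpendicular bisector of z1 and z2.
Midpoint = ((3+(-8))/2, (7+3)/2) = (-2.5000, 5.0000)

Perpendicular bisector through (-2.5000, 5.0000)


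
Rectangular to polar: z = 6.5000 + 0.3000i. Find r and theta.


r = sqrt(42.25+0.09) = sqrt(42.34) = 6.5069
theta = atan2(0.3, 6.5) = 2.6425 degrees

r = 6.5069, theta = 2.6425 degrees


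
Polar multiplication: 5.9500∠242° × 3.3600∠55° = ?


r = 5.9500 * 3.3600 = 19.9920
theta = 242° + 55° = 297° = 297° (mod 360)

19.9920 cis(297°)


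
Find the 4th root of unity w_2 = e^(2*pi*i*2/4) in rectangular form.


Angle = 360*2/4 = 180°
a = cos(180°) = -1.0000
b = sin(180°) = 0

-1.0000 + 0i


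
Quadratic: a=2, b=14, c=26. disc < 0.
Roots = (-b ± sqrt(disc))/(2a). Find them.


disc = 14^2 - 4*2*26 = 196 - 208 = -12
sqrt(|disc|) = sqrt(12) = 3.4641
Real part = -14/(2*2) = -3.5000
Imag part = 3.4641/(2*2) = 0.8660

-3.5000 ± 0.8660i


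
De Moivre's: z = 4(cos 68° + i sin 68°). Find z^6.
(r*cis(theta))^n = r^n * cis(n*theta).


r^6 = 4^6 = 4096
n*theta = 6*68° = 408° = 48° (mod 360)
a = 4096*cos(48°) = 2740.7590
b = 4096*sin(48°) = 3043.9212

4096 cis(48°) = 2740.7590 + 3043.9212i


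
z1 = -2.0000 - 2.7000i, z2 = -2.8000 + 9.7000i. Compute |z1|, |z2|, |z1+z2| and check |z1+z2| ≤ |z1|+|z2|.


|z1| = sqrt((-2)^2 + (-2.7)^2) = sqrt(11.29) = 3.3601
|z2| = sqrt((-2.8)^2 + 9.7^2) = sqrt(101.93) = 10.0960
z1+z2 = -4.8000 + 7.0000i
|z1+z2| = sqrt(72.04) = 8.4876
|z1|+|z2| = 3.3601 + 10.0960 = 13.4561

|z1+z2| = 8.4876 ≤ |z1|+|z2| = 13.4561 (verified)


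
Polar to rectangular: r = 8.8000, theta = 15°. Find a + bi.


a = 8.8000*cos(15°) = 8.8000*0.965926 = 8.5001
b = 8.8000*sin(15°) = 8.8000*0.25882 = 2.2776

8.5001 + 2.2776i


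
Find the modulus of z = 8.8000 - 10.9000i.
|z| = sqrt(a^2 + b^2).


|z| = sqrt(8.8^2 + (-10.9)^2) = sqrt(77.44 + 118.81) = sqrt(196.25) = 14.0089

|z| = 14.0089


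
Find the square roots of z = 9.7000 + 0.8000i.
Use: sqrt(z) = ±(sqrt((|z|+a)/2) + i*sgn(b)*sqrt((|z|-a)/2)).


|z| = sqrt(94.09+0.64) = 9.7329
sqrt((|z|+a)/2) = sqrt((9.7329+9.7)/2) = sqrt(9.7165) = 3.1171
sqrt((|z|-a)/2) = sqrt((9.7329-9.7)/2) = sqrt(0.0165) = 0.1283

±(3.1171 + 0.1283i) i.e. 3.1171 + 0.1283i and -3.1171 - 0.1283i


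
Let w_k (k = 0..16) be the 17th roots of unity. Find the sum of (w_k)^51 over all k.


The roots are w_k = w^k with w = e^(2*pi*i/17), and (w^k)^51 = (w^51)^k.
So S = 1 + u + u^2 + ... + u^(16) with u = w^51.
51 = 3*17 + 0, so 51 is a multiple of 17 and u = (w^17)^3 = 1.
Every one of the 17 terms equals 1: S = 17

S = 17


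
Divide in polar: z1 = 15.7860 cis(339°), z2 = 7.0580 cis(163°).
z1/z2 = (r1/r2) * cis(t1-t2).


r = 15.7860 / 7.0580 = 2.2366
theta = 339° - 163° = 176° = 176° (mod 360)

2.2366 cis(176°)


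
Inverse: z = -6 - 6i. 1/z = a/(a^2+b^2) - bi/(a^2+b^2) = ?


|z|^2 = 36+36 = 72
1/z = (-6 + 6i)/72

1/z = -0.0833 + 0.0833i


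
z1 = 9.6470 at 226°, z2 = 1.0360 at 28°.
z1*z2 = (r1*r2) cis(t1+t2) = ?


r = 9.6470 * 1.0360 = 9.9943
theta = 226° + 28° = 254° = 254° (mod 360)

9.9943 cis(254°)


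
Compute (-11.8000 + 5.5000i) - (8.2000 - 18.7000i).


Real: -11.8 - 8.2 = -20
Imag: 5.5 + 18.7 = 24.2

-20.0000 + 24.2000i


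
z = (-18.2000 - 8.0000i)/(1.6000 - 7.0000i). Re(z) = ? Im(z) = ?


Multiply by conjugate: (-18.2000 - 8.0000i)(1.6000 + 7.0000i) / (1.6^2 + (-7)^2)
Numerator real = -18.2*1.6 - (8)*(-7) = 26.88
Numerator imag = -8*1.6 - (-18.2)*(-7) = -140.2
Denominator = 51.56
Re(z) = 26.88/51.56 = 0.5213
Im(z) = -140.2/51.56 = -2.7192

Re(z) = 0.5213, Im(z) = -2.7192


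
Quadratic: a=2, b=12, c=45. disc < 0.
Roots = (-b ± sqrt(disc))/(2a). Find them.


disc = 12^2 - 4*2*45 = 144 - 360 = -216
sqrt(|disc|) = sqrt(216) = 14.6969
Real part = -12/(2*2) = -3.0000
Imag part = 14.6969/(2*2) = 3.6742

-3.0000 ± 3.6742i


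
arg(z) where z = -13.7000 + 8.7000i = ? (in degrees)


Re = -13.7, Im = 8.7
arg = atan2(8.7, -13.7) = 147.5830 degrees

arg(z) = 147.5830 degrees


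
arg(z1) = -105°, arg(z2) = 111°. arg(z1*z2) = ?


arg(z1*z2) = -105° + 111° = 6°
Normalized to (-180°, 180°]: 6°

6°


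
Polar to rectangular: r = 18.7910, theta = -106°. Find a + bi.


a = 18.7910*cos(-106°) = 18.7910*(-0.275637) = -5.1795
b = 18.7910*sin(-106°) = 18.7910*(-0.961262) = -18.0631

-5.1795 - 18.0631i


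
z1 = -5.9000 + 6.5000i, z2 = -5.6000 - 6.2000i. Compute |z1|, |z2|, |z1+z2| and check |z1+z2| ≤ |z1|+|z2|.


|z1| = sqrt((-5.9)^2 + 6.5^2) = sqrt(77.06) = 8.7784
|z2| = sqrt((-5.6)^2 + (-6.2)^2) = sqrt(69.8) = 8.3546
z1+z2 = -11.5000 + 0.3000i
|z1+z2| = sqrt(132.34) = 11.5039
|z1|+|z2| = 8.7784 + 8.3546 = 17.1330

|z1+z2| = 11.5039 ≤ |z1|+|z2| = 17.1330 (verified)


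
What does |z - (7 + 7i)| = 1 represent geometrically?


|z - z0| = r is a circle with center z0 and radius r.
Center = (7, 7), radius = 1

Circle with center (7, 7) and radius 1


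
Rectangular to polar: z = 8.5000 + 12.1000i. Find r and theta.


r = sqrt(72.25+146.41) = sqrt(218.66) = 14.7872
theta = atan2(12.1, 8.5) = 54.9128 degrees

r = 14.7872, theta = 54.9128 degrees


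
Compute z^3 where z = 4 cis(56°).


r^3 = 4^3 = 64
n*theta = 3*56° = 168° = 168° (mod 360)
a = 64*cos(168°) = -62.6014
b = 64*sin(168°) = 13.3063

64 cis(168°) = -62.6014 + 13.3063i


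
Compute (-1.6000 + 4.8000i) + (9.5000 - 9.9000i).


Real: -1.6 + 9.5 = 7.9
Imag: 4.8 - 9.9 = -5.1

7.9000 - 5.1000i


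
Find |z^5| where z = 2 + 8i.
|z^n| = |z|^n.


|z| = sqrt(4+64) = sqrt(68) = 8.2462
|z^5| = |z|^5 = (sqrt(68))^5 = 68^2 * sqrt(68) = 4624*sqrt(68)

|z^5| = 4624*sqrt(68) ≈ 38130.4808


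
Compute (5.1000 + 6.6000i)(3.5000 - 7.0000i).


Real = 5.1*3.5 - 6.6*(-7) = 17.85 - (-46.2) = 64.05
Imag = 5.1*(-7) + 3.5*6.6 = -35.7 + 23.1 = -12.6

64.0500 - 12.6000i


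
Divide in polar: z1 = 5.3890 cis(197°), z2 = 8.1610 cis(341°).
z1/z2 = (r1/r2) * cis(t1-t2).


r = 5.3890 / 8.1610 = 0.6603
theta = 197° - 341° = -144° = 216° (mod 360)

0.6603 cis(216°)


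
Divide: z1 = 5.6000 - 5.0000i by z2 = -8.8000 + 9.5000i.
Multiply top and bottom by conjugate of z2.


Conjugate of z2 = -8.8000 - 9.5000i
Numerator: (5.6000 - 5.0000i)(-8.8000 - 9.5000i) = -96.7800 - 9.2000i
Denominator: (-8.8)^2 + 9.5^2 = 167.69
Result = (-96.7800 - 9.2000i)/167.69

-0.5771 - 0.0549i


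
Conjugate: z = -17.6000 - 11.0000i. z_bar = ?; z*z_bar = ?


z_bar = -17.6000 + 11.0000i
z*z_bar = (-17.6)^2 + (-11)^2 = 309.76 + 121 = 430.76

z_bar = -17.6000 + 11.0000i, z*z_bar = 430.76


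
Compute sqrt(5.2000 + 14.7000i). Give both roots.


|z| = sqrt(27.04+216.09) = 15.5926
sqrt((|z|+a)/2) = sqrt((15.5926+5.2)/2) = sqrt(10.3963) = 3.2243
sqrt((|z|-a)/2) = sqrt((15.5926-5.2)/2) = sqrt(5.1963) = 2.2795

±(3.2243 + 2.2795i) i.e. 3.2243 + 2.2795i and -3.2243 - 2.2795i


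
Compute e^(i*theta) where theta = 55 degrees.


cos(55°) = 0.5736
sin(55°) = 0.8192

e^(i*55°) = 0.5736 + 0.8192i


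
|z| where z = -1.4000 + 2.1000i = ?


|z| = sqrt((-1.4)^2 + 2.1^2) = sqrt(1.96 + 4.41) = sqrt(6.37) = 2.5239

|z| = 2.5239


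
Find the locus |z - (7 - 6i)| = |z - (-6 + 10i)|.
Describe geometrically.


Equal distances means the locus is the perpendicular bisector of z1 and z2.
Midpoint = ((7+(-6))/2, (-6+10)/2) = (0.5000, 2.0000)

Perpendicular bisector through (0.5000, 2.0000)


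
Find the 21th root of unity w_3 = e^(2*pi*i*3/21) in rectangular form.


Angle = 360*3/21 = 51.4286°
a = cos(51.4286°) = 0.6235
b = sin(51.4286°) = 0.7818

0.6235 + 0.7818i


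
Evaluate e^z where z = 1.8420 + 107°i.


e^1.8420 = 6.30914
cos(107°) = -0.29237
sin(107°) = 0.956305
Real = 6.30914*(-0.29237) = -1.8446
Imag = 6.30914*0.956305 = 6.0335

-1.8446 + 6.0335i


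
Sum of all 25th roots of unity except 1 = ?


With w = e^(2*pi*i/25), all 25 of the 25th roots of unity w^0 = 1, w, ..., w^(24) sum to 0: 1 + w + ... + w^(24) = (1 - w^25)/(1 - w) = 0 since w^25 = 1, w ≠ 1.
Removing the root 1: w + w^2 + ... + w^(24) = 0 - 1 = -1

Sum = -1


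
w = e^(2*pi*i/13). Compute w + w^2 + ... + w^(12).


With w = e^(2*pi*i/13), all 13 of the 13th roots of unity w^0 = 1, w, ..., w^(12) sum to 0: 1 + w + ... + w^(12) = (1 - w^13)/(1 - w) = 0 since w^13 = 1, w ≠ 1.
Removing the root 1: w + w^2 + ... + w^(12) = 0 - 1 = -1

Sum = -1


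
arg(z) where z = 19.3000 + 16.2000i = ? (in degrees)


Re = 19.3, Im = 16.2
arg = atan2(16.2, 19.3) = 40.0094 degrees

arg(z) = 40.0094 degrees


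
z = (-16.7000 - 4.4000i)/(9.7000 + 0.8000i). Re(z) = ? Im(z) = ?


Multiply by conjugate: (-16.7000 - 4.4000i)(9.7000 - 0.8000i) / (9.7^2 + 0.8^2)
Numerator real = -16.7*9.7 - (4.4)*0.8 = -165.51
Numerator imag = -4.4*9.7 - (-16.7)*0.8 = -29.32
Denominator = 94.73
Re(z) = -165.51/94.73 = -1.7472
Im(z) = -29.32/94.73 = -0.3095

Re(z) = -1.7472, Im(z) = -0.3095


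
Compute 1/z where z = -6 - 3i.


|z|^2 = 36+9 = 45
1/z = (-6 + 3i)/45

1/z = -0.1333 + 0.0667i


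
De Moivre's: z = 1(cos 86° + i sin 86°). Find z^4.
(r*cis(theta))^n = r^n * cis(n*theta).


r^4 = 1^4 = 1
n*theta = 4*86° = 344° = 344° (mod 360)
a = 1*cos(344°) = 0.9613
b = 1*sin(344°) = -0.2756

1 cis(344°) = 0.9613 - 0.2756i


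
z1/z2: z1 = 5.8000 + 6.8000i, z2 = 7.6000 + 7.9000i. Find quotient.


Conjugate of z2 = 7.6000 - 7.9000i
Numerator: (5.8000 + 6.8000i)(7.6000 - 7.9000i) = 97.8000 + 5.8600i
Denominator: 7.6^2 + 7.9^2 = 120.17
Result = (97.8000 + 5.8600i)/120.17

0.8138 + 0.0488i


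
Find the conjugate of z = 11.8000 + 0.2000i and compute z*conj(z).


z_bar = 11.8000 - 0.2000i
z*z_bar = 11.8^2 + 0.2^2 = 139.24 + 0.04 = 139.28

z_bar = 11.8000 - 0.2000i, z*z_bar = 139.28


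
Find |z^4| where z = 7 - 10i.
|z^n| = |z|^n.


|z| = sqrt(49+100) = sqrt(149) = 12.2066
|z^4| = |z|^4 = (sqrt(149))^4 = 149^2 = 22201

|z^4| = 22201


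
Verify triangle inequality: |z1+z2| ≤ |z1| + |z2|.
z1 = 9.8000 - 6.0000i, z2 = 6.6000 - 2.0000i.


|z1| = sqrt(9.8^2 + (-6)^2) = sqrt(132.04) = 11.4909
|z2| = sqrt(6.6^2 + (-2)^2) = sqrt(47.56) = 6.8964
z1+z2 = 16.4000 - 8.0000i
|z1+z2| = sqrt(332.96) = 18.2472
|z1|+|z2| = 11.4909 + 6.8964 = 18.3873

|z1+z2| = 18.2472 ≤ |z1|+|z2| = 18.3873 (verified)


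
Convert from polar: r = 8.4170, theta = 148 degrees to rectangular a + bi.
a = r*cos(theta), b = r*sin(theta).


a = 8.4170*cos(148°) = 8.4170*(-0.84805) = -7.1380
b = 8.4170*sin(148°) = 8.4170*0.52992 = 4.4603

-7.1380 + 4.4603i


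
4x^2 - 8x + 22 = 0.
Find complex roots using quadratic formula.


disc = (-8)^2 - 4*4*22 = 64 - 352 = -288
sqrt(|disc|) = sqrt(288) = 16.9706
Real part = 8/(2*4) = 1.0000
Imag part = 16.9706/(2*4) = 2.1213

1.0000 ± 2.1213i


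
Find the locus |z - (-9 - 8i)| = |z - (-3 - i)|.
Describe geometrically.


Equal distances means the locus is the perpendicular bisector of z1 and z2.
Midpoint = ((-9+(-3))/2, (-8+(-1))/2) = (-6.0000, -4.5000)

Perpendicular bisector through (-6.0000, -4.5000)


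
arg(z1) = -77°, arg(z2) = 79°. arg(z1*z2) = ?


arg(z1*z2) = -77° + 79° = 2°
Normalized to (-180°, 180°]: 2°

2°


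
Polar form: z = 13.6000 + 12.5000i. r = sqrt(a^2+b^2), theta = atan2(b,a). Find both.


r = sqrt(184.96+156.25) = sqrt(341.21) = 18.4719
theta = atan2(12.5, 13.6) = 42.5867 degrees

r = 18.4719, theta = 42.5867 degrees


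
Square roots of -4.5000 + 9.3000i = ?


|z| = sqrt(20.25+86.49) = 10.3315
sqrt((|z|+a)/2) = sqrt((10.3315+(-4.5))/2) = sqrt(2.9158) = 1.7076
sqrt((|z|-a)/2) = sqrt((10.3315-(-4.5))/2) = sqrt(7.4158) = 2.7232

±(1.7076 + 2.7232i) i.e. 1.7076 + 2.7232i and -1.7076 - 2.7232i


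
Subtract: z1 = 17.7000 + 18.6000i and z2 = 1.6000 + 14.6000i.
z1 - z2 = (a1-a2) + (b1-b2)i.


Real: 17.7 - 1.6 = 16.1
Imag: 18.6 - 14.6 = 4

16.1000 + 4.0000i


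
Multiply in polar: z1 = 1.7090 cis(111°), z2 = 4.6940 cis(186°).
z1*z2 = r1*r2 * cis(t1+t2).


r = 1.7090 * 4.6940 = 8.0220
theta = 111° + 186° = 297° = 297° (mod 360)

8.0220 cis(297°)


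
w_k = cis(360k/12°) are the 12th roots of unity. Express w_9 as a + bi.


Angle = 360*9/12 = 270°
a = cos(270°) = 0
b = sin(270°) = -1.0000

0 - 1.0000i


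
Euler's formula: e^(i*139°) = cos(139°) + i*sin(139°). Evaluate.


cos(139°) = -0.7547
sin(139°) = 0.6561

e^(i*139°) = -0.7547 + 0.6561i


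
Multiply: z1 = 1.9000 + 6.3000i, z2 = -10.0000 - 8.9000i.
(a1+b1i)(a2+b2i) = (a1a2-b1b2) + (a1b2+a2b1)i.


Real = 1.9*(-10) - 6.3*(-8.9) = -19 - (-56.07) = 37.07
Imag = 1.9*(-8.9) - (10)*6.3 = -16.91 - (63) = -79.91

37.0700 - 79.9100i


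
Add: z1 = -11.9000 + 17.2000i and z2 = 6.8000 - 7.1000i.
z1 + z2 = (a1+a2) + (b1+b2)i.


Real: -11.9 + 6.8 = -5.1
Imag: 17.2 - 7.1 = 10.1

-5.1000 + 10.1000i


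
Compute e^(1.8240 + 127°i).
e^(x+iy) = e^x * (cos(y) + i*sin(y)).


e^1.8240 = 6.1966
cos(127°) = -0.60182
sin(127°) = 0.798636
Real = 6.1966*(-0.60182) = -3.7292
Imag = 6.1966*0.798636 = 4.9488

-3.7292 + 4.9488i


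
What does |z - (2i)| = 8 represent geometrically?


|z - z0| = r is a circle with center z0 and radius r.
Center = (0, 2), radius = 8

Circle with center (0, 2) and radius 8


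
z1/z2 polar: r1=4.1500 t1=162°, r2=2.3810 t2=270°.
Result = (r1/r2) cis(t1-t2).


r = 4.1500 / 2.3810 = 1.7430
theta = 162° - 270° = -108° = 252° (mod 360)

1.7430 cis(252°)


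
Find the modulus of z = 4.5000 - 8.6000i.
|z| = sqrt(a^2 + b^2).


|z| = sqrt(4.5^2 + (-8.6)^2) = sqrt(20.25 + 73.96) = sqrt(94.21) = 9.7062

|z| = 9.7062


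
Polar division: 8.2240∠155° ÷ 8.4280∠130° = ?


r = 8.2240 / 8.4280 = 0.9758
theta = 155° - 130° = 25° = 25° (mod 360)

0.9758 cis(25°)


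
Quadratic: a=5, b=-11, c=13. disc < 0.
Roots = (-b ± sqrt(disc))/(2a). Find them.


disc = (-11)^2 - 4*5*13 = 121 - 260 = -139
sqrt(|disc|) = sqrt(139) = 11.7898
Real part = 11/(2*5) = 1.1000
Imag part = 11.7898/(2*5) = 1.1790

1.1000 ± 1.1790i


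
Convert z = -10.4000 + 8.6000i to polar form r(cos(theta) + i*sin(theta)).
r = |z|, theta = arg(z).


r = sqrt(108.16+73.96) = sqrt(182.12) = 13.4952
theta = atan2(8.6, -10.4) = 140.4119 degrees

r = 13.4952, theta = 140.4119 degrees


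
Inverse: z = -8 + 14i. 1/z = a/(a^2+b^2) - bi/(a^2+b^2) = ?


|z|^2 = 64+196 = 260
1/z = (-8 - 14i)/260

1/z = -0.0308 - 0.0538i


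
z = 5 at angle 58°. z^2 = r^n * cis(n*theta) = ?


r^2 = 5^2 = 25
n*theta = 2*58° = 116° = 116° (mod 360)
a = 25*cos(116°) = -10.9593
b = 25*sin(116°) = 22.4699

25 cis(116°) = -10.9593 + 22.4699i


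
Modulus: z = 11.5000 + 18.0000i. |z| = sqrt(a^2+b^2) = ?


|z| = sqrt(11.5^2 + 18^2) = sqrt(132.25 + 324) = sqrt(456.25) = 21.3600

|z| = 21.3600


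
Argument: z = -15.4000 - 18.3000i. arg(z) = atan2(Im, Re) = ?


Re = -15.4, Im = -18.3
arg = atan2(-18.3, -15.4) = -130.0816 degrees

arg(z) = -130.0816 degrees


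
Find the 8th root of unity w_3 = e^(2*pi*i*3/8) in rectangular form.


Angle = 360*3/8 = 135°
a = cos(135°) = -0.7071
b = sin(135°) = 0.7071

-0.7071 + 0.7071i


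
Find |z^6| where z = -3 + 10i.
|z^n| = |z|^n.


|z| = sqrt(9+100) = sqrt(109) = 10.4403
|z^6| = |z|^6 = (sqrt(109))^6 = 109^3 = 1295029

|z^6| = 1295029


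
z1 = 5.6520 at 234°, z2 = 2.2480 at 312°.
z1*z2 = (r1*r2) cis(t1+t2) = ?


r = 5.6520 * 2.2480 = 12.7057
theta = 234° + 312° = 546° = 186° (mod 360)

12.7057 cis(186°)


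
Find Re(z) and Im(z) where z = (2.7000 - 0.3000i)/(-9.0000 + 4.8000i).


Multiply by conjugate: (2.7000 - 0.3000i)(-9.0000 - 4.8000i) / ((-9)^2 + 4.8^2)
Numerator real = 2.7*(-9) - (0.3)*4.8 = -25.74
Numerator imag = -0.3*(-9) - 2.7*4.8 = -10.26
Denominator = 104.04
Re(z) = -25.74/104.04 = -0.2474
Im(z) = -10.26/104.04 = -0.0986

Re(z) = -0.2474, Im(z) = -0.0986


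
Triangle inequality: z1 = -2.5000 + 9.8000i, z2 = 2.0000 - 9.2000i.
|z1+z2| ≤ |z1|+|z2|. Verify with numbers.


|z1| = sqrt((-2.5)^2 + 9.8^2) = sqrt(102.29) = 10.1139
|z2| = sqrt(2^2 + (-9.2)^2) = sqrt(88.64) = 9.4149
z1+z2 = -0.5000 + 0.6000i
|z1+z2| = sqrt(0.61) = 0.7810
|z1|+|z2| = 10.1139 + 9.4149 = 19.5288

|z1+z2| = 0.7810 ≤ |z1|+|z2| = 19.5288 (verified)


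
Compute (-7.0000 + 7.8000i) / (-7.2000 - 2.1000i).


Conjugate of z2 = -7.2000 + 2.1000i
Numerator: (-7.0000 + 7.8000i)(-7.2000 + 2.1000i) = 34.0200 - 70.8600i
Denominator: (-7.2)^2 + (-2.1)^2 = 56.25
Result = (34.0200 - 70.8600i)/56.25

0.6048 - 1.2597i


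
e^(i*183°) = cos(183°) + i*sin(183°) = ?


cos(183°) = -0.9986
sin(183°) = -0.0523

e^(i*183°) = -0.9986 - 0.0523i


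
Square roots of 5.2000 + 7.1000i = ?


|z| = sqrt(27.04+50.41) = 8.8006
sqrt((|z|+a)/2) = sqrt((8.8006+5.2)/2) = sqrt(7.0003) = 2.6458
sqrt((|z|-a)/2) = sqrt((8.8006-5.2)/2) = sqrt(1.8003) = 1.3417

±(2.6458 + 1.3417i) i.e. 2.6458 + 1.3417i and -2.6458 - 1.3417i


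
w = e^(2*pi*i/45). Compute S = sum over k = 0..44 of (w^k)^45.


The roots are w_k = w^k with w = e^(2*pi*i/45), and (w^k)^45 = (w^45)^k.
So S = 1 + u + u^2 + ... + u^(44) with u = w^45.
45 = 1*45 + 0, so 45 is a multiple of 45 and u = (w^45)^1 = 1.
Every one of the 45 terms equals 1: S = 45

S = 45


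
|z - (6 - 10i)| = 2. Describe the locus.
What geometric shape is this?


|z - z0| = r is a circle with center z0 and radius r.
Center = (6, -10), radius = 2

Circle with center (6, -10) and radius 2


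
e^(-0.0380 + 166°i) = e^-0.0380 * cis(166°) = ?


e^-0.0380 = 0.9627
cos(166°) = -0.9703
sin(166°) = 0.2419
Real = 0.9627*(-0.9703) = -0.9341
Imag = 0.9627*0.2419 = 0.2329

-0.9341 + 0.2329i


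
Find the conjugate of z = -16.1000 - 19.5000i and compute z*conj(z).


z_bar = -16.1000 + 19.5000i
z*z_bar = (-16.1)^2 + (-19.5)^2 = 259.21 + 380.25 = 639.46

z_bar = -16.1000 + 19.5000i, z*z_bar = 639.46


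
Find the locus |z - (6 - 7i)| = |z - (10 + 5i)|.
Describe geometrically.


Equal distances means the locus is the perpendicular bisector of z1 and z2.
Midpoint = ((6+10)/2, (-7+5)/2) = (8.0000, -1.0000)

Perpendicular bisector through (8.0000, -1.0000)


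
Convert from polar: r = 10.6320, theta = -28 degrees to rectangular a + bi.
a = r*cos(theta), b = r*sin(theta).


a = 10.6320*cos(-28°) = 10.6320*0.88295 = 9.3875
b = 10.6320*sin(-28°) = 10.6320*(-0.46947) = -4.9914

9.3875 - 4.9914i


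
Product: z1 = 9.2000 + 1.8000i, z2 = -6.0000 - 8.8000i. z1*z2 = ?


Real = 9.2*(-6) - 1.8*(-8.8) = -55.2 - (-15.84) = -39.36
Imag = 9.2*(-8.8) - (6)*1.8 = -80.96 - (10.8) = -91.76

-39.3600 - 91.7600i


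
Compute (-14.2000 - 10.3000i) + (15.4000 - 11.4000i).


Real: -14.2 + 15.4 = 1.2
Imag: -10.3 - 11.4 = -21.7

1.2000 - 21.7000i


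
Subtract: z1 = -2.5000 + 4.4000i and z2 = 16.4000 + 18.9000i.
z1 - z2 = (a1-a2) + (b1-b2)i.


Real: -2.5 - 16.4 = -18.9
Imag: 4.4 - 18.9 = -14.5

-18.9000 - 14.5000i


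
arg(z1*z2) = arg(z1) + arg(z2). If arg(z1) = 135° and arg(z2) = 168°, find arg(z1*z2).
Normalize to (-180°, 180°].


arg(z1*z2) = 135° + 168° = 303°
Normalized to (-180°, 180°]: -57°

-57°


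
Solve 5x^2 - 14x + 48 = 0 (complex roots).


disc = (-14)^2 - 4*5*48 = 196 - 960 = -764
sqrt(|disc|) = sqrt(764) = 27.6405
Real part = 14/(2*5) = 1.4000
Imag part = 27.6405/(2*5) = 2.7641

1.4000 ± 2.7641i


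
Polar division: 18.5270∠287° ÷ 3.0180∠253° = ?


r = 18.5270 / 3.0180 = 6.1388
theta = 287° - 253° = 34° = 34° (mod 360)

6.1388 cis(34°)


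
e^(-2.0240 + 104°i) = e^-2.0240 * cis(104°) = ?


e^-2.0240 = 0.1321
cos(104°) = -0.2419
sin(104°) = 0.9703
Real = 0.1321*(-0.2419) = -0.0320
Imag = 0.1321*0.9703 = 0.1282

-0.0320 + 0.1282i
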